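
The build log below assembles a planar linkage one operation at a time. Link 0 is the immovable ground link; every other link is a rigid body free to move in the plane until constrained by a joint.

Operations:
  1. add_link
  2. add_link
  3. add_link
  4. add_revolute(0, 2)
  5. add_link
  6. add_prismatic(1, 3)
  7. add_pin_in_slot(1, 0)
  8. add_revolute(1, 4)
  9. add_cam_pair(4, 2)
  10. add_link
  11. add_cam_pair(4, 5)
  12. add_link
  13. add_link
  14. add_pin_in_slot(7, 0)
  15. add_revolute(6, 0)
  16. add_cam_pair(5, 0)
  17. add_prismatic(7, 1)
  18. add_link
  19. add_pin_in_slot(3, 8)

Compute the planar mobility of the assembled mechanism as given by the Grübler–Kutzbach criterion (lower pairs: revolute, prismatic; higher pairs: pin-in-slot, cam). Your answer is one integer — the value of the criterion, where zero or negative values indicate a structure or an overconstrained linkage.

M = 8

[1;0;0] (link 0 is ground)
L+ [2;0;0]
L+ [3;0;0]
L+ [4;0;0]
R(0,2)∈J1 [4;1;0]
L+ [5;1;0]
P(1,3)∈J1 [5;2;0]
PS(1,0)∈J2 [5;2;1]
R(1,4)∈J1 [5;3;1]
C(4,2)∈J2 [5;3;2]
L+ [6;3;2]
C(4,5)∈J2 [6;3;3]
L+ [7;3;3]
L+ [8;3;3]
PS(7,0)∈J2 [8;3;4]
R(6,0)∈J1 [8;4;4]
C(5,0)∈J2 [8;4;5]
P(7,1)∈J1 [8;5;5]
L+ [9;5;5]
PS(3,8)∈J2 [9;5;6]
mobility = 24 − 10 − 6 = 8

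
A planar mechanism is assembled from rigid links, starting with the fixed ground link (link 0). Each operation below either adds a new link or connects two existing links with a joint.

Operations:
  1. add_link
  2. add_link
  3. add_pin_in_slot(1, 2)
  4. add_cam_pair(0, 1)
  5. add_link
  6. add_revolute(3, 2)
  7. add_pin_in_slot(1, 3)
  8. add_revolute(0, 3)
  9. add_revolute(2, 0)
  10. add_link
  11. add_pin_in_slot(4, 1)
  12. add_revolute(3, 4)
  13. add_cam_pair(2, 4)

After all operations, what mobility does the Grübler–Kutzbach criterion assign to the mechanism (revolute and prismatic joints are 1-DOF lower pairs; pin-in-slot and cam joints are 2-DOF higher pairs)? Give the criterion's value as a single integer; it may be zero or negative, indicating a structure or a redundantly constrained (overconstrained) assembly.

[1;0;0] (link 0 is ground)
L+ [2;0;0]
L+ [3;0;0]
PS(1,2)∈J2 [3;0;1]
C(0,1)∈J2 [3;0;2]
L+ [4;0;2]
R(3,2)∈J1 [4;1;2]
PS(1,3)∈J2 [4;1;3]
R(0,3)∈J1 [4;2;3]
R(2,0)∈J1 [4;3;3]
L+ [5;3;3]
PS(4,1)∈J2 [5;3;4]
R(3,4)∈J1 [5;4;4]
C(2,4)∈J2 [5;4;5]
mobility = 12 − 8 − 5 = -1

M = -1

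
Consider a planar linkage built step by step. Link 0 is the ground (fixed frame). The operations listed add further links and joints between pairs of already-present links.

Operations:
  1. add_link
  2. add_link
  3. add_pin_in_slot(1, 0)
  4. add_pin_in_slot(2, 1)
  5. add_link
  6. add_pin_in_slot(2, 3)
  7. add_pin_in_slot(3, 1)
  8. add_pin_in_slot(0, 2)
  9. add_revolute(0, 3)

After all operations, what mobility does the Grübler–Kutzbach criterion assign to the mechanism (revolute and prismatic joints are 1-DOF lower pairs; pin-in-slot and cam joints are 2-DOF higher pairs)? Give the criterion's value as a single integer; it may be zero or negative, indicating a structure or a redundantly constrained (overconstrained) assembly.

M = 2

ground; <1,0,0>
#1 <2,0,0>
#2 <3,0,0>
PS:1↔0 J2 <3,0,1>
PS:2↔1 J2 <3,0,2>
#3 <4,0,2>
PS:2↔3 J2 <4,0,3>
PS:3↔1 J2 <4,0,4>
PS:0↔2 J2 <4,0,5>
R:0↔3 J1 <4,1,5>
3×3 − 2×1 − 1×5 = 2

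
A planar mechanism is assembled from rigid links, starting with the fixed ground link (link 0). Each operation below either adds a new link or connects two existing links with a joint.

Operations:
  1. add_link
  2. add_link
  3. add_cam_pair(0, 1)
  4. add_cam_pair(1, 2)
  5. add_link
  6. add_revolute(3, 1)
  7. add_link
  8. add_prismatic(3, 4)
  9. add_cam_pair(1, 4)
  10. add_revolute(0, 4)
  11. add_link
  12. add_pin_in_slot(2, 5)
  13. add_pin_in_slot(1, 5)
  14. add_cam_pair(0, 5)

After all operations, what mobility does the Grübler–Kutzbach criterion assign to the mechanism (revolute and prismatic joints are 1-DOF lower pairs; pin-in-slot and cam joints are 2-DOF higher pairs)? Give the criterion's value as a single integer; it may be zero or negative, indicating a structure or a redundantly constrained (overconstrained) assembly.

L=1 J1=0 J2=0
add link → L=2 J1=0 J2=0
add link → L=3 J1=0 J2=0
C@0,1 dof=2 J2 → L=3 J1=0 J2=1
C@1,2 dof=2 J2 → L=3 J1=0 J2=2
add link → L=4 J1=0 J2=2
R@3,1 dof=1 J1 → L=4 J1=1 J2=2
add link → L=5 J1=1 J2=2
P@3,4 dof=1 J1 → L=5 J1=2 J2=2
C@1,4 dof=2 J2 → L=5 J1=2 J2=3
R@0,4 dof=1 J1 → L=5 J1=3 J2=3
add link → L=6 J1=3 J2=3
PS@2,5 dof=2 J2 → L=6 J1=3 J2=4
PS@1,5 dof=2 J2 → L=6 J1=3 J2=5
C@0,5 dof=2 J2 → L=6 J1=3 J2=6
M=3(L−1)−2J1−J2=3·5−2·3−6=3

M = 3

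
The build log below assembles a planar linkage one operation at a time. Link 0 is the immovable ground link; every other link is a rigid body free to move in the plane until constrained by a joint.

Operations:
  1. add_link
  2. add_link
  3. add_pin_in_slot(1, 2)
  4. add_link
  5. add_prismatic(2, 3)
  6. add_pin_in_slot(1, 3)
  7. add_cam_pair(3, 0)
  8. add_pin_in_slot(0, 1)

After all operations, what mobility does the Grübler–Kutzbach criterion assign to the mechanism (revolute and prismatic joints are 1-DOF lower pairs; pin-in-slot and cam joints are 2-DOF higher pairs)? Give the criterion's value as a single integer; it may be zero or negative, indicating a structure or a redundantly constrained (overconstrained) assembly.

(L,J1,J2)=(1,0,0); link0 fixed
link1: (2,0,0)
link2: (3,0,0)
PS 1-2 [J2]: (3,0,1)
link3: (4,0,1)
P 2-3 [J1]: (4,1,1)
PS 1-3 [J2]: (4,1,2)
C 3-0 [J2]: (4,1,3)
PS 0-1 [J2]: (4,1,4)
Grübler: 3·3 − 2·1 − 4 = 3

M = 3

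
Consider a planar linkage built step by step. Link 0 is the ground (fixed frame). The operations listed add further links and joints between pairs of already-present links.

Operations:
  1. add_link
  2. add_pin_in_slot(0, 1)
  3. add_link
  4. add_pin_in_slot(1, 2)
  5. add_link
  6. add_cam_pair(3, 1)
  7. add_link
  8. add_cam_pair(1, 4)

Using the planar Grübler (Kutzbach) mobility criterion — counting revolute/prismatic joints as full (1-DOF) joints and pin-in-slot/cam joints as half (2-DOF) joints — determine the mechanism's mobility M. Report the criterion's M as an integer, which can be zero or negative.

ground; <1,0,0>
#1 <2,0,0>
PS:0↔1 J2 <2,0,1>
#2 <3,0,1>
PS:1↔2 J2 <3,0,2>
#3 <4,0,2>
C:3↔1 J2 <4,0,3>
#4 <5,0,3>
C:1↔4 J2 <5,0,4>
3×4 − 2×0 − 1×4 = 8

M = 8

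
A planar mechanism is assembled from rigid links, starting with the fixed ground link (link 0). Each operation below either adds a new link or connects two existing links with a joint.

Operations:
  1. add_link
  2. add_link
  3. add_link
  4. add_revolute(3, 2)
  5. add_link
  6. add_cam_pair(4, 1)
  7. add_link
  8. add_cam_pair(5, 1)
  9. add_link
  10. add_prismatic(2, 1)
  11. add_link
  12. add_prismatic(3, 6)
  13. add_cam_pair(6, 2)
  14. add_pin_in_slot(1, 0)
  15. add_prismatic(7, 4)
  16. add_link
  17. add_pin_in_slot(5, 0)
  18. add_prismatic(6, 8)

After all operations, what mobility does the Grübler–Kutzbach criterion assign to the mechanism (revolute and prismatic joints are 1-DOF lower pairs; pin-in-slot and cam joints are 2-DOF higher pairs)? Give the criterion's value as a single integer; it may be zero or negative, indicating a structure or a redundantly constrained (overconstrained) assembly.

L=1 J1=0 J2=0
add link → L=2 J1=0 J2=0
add link → L=3 J1=0 J2=0
add link → L=4 J1=0 J2=0
R@3,2 dof=1 J1 → L=4 J1=1 J2=0
add link → L=5 J1=1 J2=0
C@4,1 dof=2 J2 → L=5 J1=1 J2=1
add link → L=6 J1=1 J2=1
C@5,1 dof=2 J2 → L=6 J1=1 J2=2
add link → L=7 J1=1 J2=2
P@2,1 dof=1 J1 → L=7 J1=2 J2=2
add link → L=8 J1=2 J2=2
P@3,6 dof=1 J1 → L=8 J1=3 J2=2
C@6,2 dof=2 J2 → L=8 J1=3 J2=3
PS@1,0 dof=2 J2 → L=8 J1=3 J2=4
P@7,4 dof=1 J1 → L=8 J1=4 J2=4
add link → L=9 J1=4 J2=4
PS@5,0 dof=2 J2 → L=9 J1=4 J2=5
P@6,8 dof=1 J1 → L=9 J1=5 J2=5
M=3(L−1)−2J1−J2=3·8−2·5−5=9

M = 9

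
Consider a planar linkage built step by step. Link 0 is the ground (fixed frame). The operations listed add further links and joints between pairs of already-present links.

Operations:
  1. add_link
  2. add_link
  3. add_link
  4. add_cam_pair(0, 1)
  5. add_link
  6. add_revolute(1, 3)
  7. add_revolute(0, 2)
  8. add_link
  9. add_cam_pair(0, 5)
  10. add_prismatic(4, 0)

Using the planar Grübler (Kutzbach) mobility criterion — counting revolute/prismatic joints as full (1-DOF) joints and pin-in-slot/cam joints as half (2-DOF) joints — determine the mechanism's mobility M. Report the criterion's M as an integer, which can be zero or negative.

[1;0;0] (link 0 is ground)
L+ [2;0;0]
L+ [3;0;0]
L+ [4;0;0]
C(0,1)∈J2 [4;0;1]
L+ [5;0;1]
R(1,3)∈J1 [5;1;1]
R(0,2)∈J1 [5;2;1]
L+ [6;2;1]
C(0,5)∈J2 [6;2;2]
P(4,0)∈J1 [6;3;2]
mobility = 15 − 6 − 2 = 7

M = 7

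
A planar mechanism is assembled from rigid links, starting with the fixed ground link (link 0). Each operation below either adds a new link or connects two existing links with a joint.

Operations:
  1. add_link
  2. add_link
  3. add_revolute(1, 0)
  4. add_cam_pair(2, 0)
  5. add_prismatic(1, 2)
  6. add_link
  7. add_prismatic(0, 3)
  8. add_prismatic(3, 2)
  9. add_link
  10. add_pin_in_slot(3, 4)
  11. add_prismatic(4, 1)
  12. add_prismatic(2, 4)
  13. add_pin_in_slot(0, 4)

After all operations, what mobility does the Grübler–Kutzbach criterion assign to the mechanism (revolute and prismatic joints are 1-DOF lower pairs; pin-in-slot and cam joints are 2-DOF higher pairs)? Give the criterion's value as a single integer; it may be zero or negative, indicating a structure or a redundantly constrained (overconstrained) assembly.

[1;0;0] (link 0 is ground)
L+ [2;0;0]
L+ [3;0;0]
R(1,0)∈J1 [3;1;0]
C(2,0)∈J2 [3;1;1]
P(1,2)∈J1 [3;2;1]
L+ [4;2;1]
P(0,3)∈J1 [4;3;1]
P(3,2)∈J1 [4;4;1]
L+ [5;4;1]
PS(3,4)∈J2 [5;4;2]
P(4,1)∈J1 [5;5;2]
P(2,4)∈J1 [5;6;2]
PS(0,4)∈J2 [5;6;3]
mobility = 12 − 12 − 3 = -3

M = -3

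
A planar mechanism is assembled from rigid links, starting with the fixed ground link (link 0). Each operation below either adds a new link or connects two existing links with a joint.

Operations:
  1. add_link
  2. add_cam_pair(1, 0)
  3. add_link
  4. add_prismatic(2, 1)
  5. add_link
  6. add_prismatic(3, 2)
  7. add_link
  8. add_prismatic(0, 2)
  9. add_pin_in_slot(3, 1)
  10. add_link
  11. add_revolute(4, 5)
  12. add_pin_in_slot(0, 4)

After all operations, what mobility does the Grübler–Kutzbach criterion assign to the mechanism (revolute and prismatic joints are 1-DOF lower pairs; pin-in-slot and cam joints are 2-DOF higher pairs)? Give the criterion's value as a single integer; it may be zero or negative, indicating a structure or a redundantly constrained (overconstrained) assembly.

M = 4

[1;0;0] (link 0 is ground)
L+ [2;0;0]
C(1,0)∈J2 [2;0;1]
L+ [3;0;1]
P(2,1)∈J1 [3;1;1]
L+ [4;1;1]
P(3,2)∈J1 [4;2;1]
L+ [5;2;1]
P(0,2)∈J1 [5;3;1]
PS(3,1)∈J2 [5;3;2]
L+ [6;3;2]
R(4,5)∈J1 [6;4;2]
PS(0,4)∈J2 [6;4;3]
mobility = 15 − 8 − 3 = 4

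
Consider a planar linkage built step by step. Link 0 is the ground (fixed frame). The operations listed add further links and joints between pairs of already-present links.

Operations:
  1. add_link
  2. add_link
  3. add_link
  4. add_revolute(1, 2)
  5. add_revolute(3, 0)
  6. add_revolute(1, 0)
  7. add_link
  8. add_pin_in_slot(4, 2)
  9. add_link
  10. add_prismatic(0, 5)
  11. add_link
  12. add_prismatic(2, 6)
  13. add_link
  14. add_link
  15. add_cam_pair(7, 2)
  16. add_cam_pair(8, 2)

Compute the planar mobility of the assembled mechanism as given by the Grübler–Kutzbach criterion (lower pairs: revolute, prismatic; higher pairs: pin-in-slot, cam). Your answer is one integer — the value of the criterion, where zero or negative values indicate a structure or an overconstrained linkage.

M = 11

[1;0;0] (link 0 is ground)
L+ [2;0;0]
L+ [3;0;0]
L+ [4;0;0]
R(1,2)∈J1 [4;1;0]
R(3,0)∈J1 [4;2;0]
R(1,0)∈J1 [4;3;0]
L+ [5;3;0]
PS(4,2)∈J2 [5;3;1]
L+ [6;3;1]
P(0,5)∈J1 [6;4;1]
L+ [7;4;1]
P(2,6)∈J1 [7;5;1]
L+ [8;5;1]
L+ [9;5;1]
C(7,2)∈J2 [9;5;2]
C(8,2)∈J2 [9;5;3]
mobility = 24 − 10 − 3 = 11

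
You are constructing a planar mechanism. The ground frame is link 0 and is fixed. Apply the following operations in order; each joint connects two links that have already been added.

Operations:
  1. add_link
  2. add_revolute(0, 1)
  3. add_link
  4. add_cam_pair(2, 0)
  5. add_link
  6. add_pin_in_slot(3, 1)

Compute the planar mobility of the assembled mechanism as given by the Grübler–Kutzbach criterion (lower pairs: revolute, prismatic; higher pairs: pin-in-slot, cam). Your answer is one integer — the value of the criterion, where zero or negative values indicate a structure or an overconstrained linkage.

M = 5

[1;0;0] (link 0 is ground)
L+ [2;0;0]
R(0,1)∈J1 [2;1;0]
L+ [3;1;0]
C(2,0)∈J2 [3;1;1]
L+ [4;1;1]
PS(3,1)∈J2 [4;1;2]
mobility = 9 − 2 − 2 = 5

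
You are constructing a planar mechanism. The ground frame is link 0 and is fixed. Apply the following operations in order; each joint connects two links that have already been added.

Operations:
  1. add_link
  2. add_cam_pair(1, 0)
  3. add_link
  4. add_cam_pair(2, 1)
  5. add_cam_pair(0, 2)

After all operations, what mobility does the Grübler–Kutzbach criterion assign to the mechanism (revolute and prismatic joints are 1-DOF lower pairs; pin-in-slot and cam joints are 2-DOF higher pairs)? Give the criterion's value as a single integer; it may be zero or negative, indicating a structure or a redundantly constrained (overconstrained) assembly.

[1;0;0] (link 0 is ground)
L+ [2;0;0]
C(1,0)∈J2 [2;0;1]
L+ [3;0;1]
C(2,1)∈J2 [3;0;2]
C(0,2)∈J2 [3;0;3]
mobility = 6 − 0 − 3 = 3

M = 3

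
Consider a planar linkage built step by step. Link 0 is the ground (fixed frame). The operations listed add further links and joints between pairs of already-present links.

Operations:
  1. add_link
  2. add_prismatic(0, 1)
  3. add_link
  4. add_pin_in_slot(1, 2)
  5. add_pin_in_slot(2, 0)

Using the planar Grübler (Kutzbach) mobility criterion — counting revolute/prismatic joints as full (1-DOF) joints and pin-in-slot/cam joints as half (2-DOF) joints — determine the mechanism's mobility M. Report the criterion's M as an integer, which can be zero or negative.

ground; <1,0,0>
#1 <2,0,0>
P:0↔1 J1 <2,1,0>
#2 <3,1,0>
PS:1↔2 J2 <3,1,1>
PS:2↔0 J2 <3,1,2>
3×2 − 2×1 − 1×2 = 2

M = 2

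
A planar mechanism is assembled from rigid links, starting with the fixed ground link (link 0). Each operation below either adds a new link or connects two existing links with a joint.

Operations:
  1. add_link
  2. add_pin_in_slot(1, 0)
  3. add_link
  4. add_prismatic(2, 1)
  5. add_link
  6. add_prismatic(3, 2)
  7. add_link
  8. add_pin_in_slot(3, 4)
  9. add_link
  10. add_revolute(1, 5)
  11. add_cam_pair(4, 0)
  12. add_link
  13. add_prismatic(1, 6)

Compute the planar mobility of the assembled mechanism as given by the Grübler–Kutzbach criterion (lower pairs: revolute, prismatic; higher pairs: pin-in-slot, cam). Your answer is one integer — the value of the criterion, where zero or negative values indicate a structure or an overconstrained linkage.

L=1 J1=0 J2=0
add link → L=2 J1=0 J2=0
PS@1,0 dof=2 J2 → L=2 J1=0 J2=1
add link → L=3 J1=0 J2=1
P@2,1 dof=1 J1 → L=3 J1=1 J2=1
add link → L=4 J1=1 J2=1
P@3,2 dof=1 J1 → L=4 J1=2 J2=1
add link → L=5 J1=2 J2=1
PS@3,4 dof=2 J2 → L=5 J1=2 J2=2
add link → L=6 J1=2 J2=2
R@1,5 dof=1 J1 → L=6 J1=3 J2=2
C@4,0 dof=2 J2 → L=6 J1=3 J2=3
add link → L=7 J1=3 J2=3
P@1,6 dof=1 J1 → L=7 J1=4 J2=3
M=3(L−1)−2J1−J2=3·6−2·4−3=7

M = 7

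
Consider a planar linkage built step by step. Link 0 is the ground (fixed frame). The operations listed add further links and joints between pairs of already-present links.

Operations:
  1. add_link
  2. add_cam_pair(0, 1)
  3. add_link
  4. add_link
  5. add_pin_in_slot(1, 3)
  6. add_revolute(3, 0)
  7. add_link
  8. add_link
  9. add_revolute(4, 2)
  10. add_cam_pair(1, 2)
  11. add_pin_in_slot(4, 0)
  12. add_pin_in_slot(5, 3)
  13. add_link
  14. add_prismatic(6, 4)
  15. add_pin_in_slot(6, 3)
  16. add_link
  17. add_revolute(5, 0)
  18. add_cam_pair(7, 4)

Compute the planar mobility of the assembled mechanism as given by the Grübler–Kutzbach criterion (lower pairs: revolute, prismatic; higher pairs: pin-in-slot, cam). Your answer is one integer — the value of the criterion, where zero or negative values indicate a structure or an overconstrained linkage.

ground; <1,0,0>
#1 <2,0,0>
C:0↔1 J2 <2,0,1>
#2 <3,0,1>
#3 <4,0,1>
PS:1↔3 J2 <4,0,2>
R:3↔0 J1 <4,1,2>
#4 <5,1,2>
#5 <6,1,2>
R:4↔2 J1 <6,2,2>
C:1↔2 J2 <6,2,3>
PS:4↔0 J2 <6,2,4>
PS:5↔3 J2 <6,2,5>
#6 <7,2,5>
P:6↔4 J1 <7,3,5>
PS:6↔3 J2 <7,3,6>
#7 <8,3,6>
R:5↔0 J1 <8,4,6>
C:7↔4 J2 <8,4,7>
3×7 − 2×4 − 1×7 = 6

M = 6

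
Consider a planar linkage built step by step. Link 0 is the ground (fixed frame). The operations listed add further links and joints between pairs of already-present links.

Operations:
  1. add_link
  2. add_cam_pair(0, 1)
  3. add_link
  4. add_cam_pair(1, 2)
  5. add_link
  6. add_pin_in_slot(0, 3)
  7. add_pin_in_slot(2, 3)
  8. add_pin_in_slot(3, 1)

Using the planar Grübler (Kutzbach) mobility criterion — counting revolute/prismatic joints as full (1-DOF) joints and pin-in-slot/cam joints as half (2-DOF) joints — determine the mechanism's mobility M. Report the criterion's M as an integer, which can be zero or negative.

M = 4

link 0 = ground. State L|J1|J2 = 1|0|0
+link1  2|0|0
C(0,1) f=2→J2  2|0|1
+link2  3|0|1
C(1,2) f=2→J2  3|0|2
+link3  4|0|2
PS(0,3) f=2→J2  4|0|3
PS(2,3) f=2→J2  4|0|4
PS(3,1) f=2→J2  4|0|5
M = 3(4−1)−2·0−5 = 9−0−5 = 4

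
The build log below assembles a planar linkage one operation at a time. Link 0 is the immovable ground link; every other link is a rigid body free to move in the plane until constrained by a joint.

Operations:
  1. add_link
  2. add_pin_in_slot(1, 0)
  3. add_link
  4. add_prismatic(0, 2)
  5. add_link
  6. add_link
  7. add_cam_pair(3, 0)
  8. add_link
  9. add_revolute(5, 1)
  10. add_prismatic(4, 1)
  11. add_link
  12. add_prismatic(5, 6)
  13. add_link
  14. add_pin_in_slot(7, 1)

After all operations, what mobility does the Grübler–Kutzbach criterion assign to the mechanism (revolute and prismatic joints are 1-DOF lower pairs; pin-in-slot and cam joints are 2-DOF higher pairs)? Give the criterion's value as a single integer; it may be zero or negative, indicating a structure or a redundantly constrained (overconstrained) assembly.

ground; <1,0,0>
#1 <2,0,0>
PS:1↔0 J2 <2,0,1>
#2 <3,0,1>
P:0↔2 J1 <3,1,1>
#3 <4,1,1>
#4 <5,1,1>
C:3↔0 J2 <5,1,2>
#5 <6,1,2>
R:5↔1 J1 <6,2,2>
P:4↔1 J1 <6,3,2>
#6 <7,3,2>
P:5↔6 J1 <7,4,2>
#7 <8,4,2>
PS:7↔1 J2 <8,4,3>
3×7 − 2×4 − 1×3 = 10

M = 10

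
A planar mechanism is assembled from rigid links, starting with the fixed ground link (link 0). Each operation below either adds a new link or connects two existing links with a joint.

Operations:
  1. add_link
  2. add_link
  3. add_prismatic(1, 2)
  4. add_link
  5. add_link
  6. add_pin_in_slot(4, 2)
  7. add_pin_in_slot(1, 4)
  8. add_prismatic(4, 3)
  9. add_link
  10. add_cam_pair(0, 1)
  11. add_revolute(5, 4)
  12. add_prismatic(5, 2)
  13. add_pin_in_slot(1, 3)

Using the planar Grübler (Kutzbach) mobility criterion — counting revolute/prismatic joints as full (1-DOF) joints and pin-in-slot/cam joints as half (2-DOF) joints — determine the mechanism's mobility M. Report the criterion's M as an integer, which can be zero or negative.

[1;0;0] (link 0 is ground)
L+ [2;0;0]
L+ [3;0;0]
P(1,2)∈J1 [3;1;0]
L+ [4;1;0]
L+ [5;1;0]
PS(4,2)∈J2 [5;1;1]
PS(1,4)∈J2 [5;1;2]
P(4,3)∈J1 [5;2;2]
L+ [6;2;2]
C(0,1)∈J2 [6;2;3]
R(5,4)∈J1 [6;3;3]
P(5,2)∈J1 [6;4;3]
PS(1,3)∈J2 [6;4;4]
mobility = 15 − 8 − 4 = 3

M = 3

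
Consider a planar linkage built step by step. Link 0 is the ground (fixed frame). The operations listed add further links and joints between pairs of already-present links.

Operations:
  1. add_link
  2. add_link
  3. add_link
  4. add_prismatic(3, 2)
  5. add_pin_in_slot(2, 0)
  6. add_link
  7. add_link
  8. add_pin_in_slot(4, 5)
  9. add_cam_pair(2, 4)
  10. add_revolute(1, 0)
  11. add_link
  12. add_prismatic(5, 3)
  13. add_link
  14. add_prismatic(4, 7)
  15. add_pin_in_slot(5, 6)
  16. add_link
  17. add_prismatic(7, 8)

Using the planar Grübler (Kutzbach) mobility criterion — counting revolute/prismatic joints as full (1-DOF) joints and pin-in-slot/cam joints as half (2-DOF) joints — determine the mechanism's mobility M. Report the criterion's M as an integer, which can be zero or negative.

M = 10

[1;0;0] (link 0 is ground)
L+ [2;0;0]
L+ [3;0;0]
L+ [4;0;0]
P(3,2)∈J1 [4;1;0]
PS(2,0)∈J2 [4;1;1]
L+ [5;1;1]
L+ [6;1;1]
PS(4,5)∈J2 [6;1;2]
C(2,4)∈J2 [6;1;3]
R(1,0)∈J1 [6;2;3]
L+ [7;2;3]
P(5,3)∈J1 [7;3;3]
L+ [8;3;3]
P(4,7)∈J1 [8;4;3]
PS(5,6)∈J2 [8;4;4]
L+ [9;4;4]
P(7,8)∈J1 [9;5;4]
mobility = 24 − 10 − 4 = 10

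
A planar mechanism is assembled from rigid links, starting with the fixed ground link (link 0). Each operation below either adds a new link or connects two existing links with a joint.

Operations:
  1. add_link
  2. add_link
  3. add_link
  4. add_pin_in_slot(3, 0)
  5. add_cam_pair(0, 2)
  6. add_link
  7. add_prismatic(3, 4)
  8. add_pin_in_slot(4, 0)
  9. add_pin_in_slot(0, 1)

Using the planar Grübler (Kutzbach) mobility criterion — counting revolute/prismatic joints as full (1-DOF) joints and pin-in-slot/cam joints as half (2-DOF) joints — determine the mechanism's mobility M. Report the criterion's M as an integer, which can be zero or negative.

ground; <1,0,0>
#1 <2,0,0>
#2 <3,0,0>
#3 <4,0,0>
PS:3↔0 J2 <4,0,1>
C:0↔2 J2 <4,0,2>
#4 <5,0,2>
P:3↔4 J1 <5,1,2>
PS:4↔0 J2 <5,1,3>
PS:0↔1 J2 <5,1,4>
3×4 − 2×1 − 1×4 = 6

M = 6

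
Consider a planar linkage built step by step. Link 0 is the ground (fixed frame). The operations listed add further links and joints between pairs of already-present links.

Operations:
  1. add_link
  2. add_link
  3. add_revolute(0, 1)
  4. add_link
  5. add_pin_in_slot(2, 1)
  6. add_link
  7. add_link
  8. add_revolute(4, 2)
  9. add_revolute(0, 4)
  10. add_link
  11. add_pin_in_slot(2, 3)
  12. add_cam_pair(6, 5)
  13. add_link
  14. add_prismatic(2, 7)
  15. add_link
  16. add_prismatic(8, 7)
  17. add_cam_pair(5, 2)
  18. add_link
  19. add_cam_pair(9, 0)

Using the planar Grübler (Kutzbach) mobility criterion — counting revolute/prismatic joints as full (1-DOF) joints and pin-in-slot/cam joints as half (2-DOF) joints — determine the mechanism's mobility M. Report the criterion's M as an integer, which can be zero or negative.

M = 12

(L,J1,J2)=(1,0,0); link0 fixed
link1: (2,0,0)
link2: (3,0,0)
R 0-1 [J1]: (3,1,0)
link3: (4,1,0)
PS 2-1 [J2]: (4,1,1)
link4: (5,1,1)
link5: (6,1,1)
R 4-2 [J1]: (6,2,1)
R 0-4 [J1]: (6,3,1)
link6: (7,3,1)
PS 2-3 [J2]: (7,3,2)
C 6-5 [J2]: (7,3,3)
link7: (8,3,3)
P 2-7 [J1]: (8,4,3)
link8: (9,4,3)
P 8-7 [J1]: (9,5,3)
C 5-2 [J2]: (9,5,4)
link9: (10,5,4)
C 9-0 [J2]: (10,5,5)
Grübler: 3·9 − 2·5 − 5 = 12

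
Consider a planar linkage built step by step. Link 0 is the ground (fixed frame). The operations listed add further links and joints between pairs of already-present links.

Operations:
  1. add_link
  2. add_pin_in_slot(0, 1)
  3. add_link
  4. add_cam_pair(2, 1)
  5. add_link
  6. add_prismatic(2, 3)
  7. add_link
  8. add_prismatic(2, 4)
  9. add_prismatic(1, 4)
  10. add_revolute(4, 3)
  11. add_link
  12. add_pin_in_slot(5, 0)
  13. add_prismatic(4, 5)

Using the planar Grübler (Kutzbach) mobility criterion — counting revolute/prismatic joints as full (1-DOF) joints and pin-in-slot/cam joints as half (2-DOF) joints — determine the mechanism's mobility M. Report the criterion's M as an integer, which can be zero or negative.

[1;0;0] (link 0 is ground)
L+ [2;0;0]
PS(0,1)∈J2 [2;0;1]
L+ [3;0;1]
C(2,1)∈J2 [3;0;2]
L+ [4;0;2]
P(2,3)∈J1 [4;1;2]
L+ [5;1;2]
P(2,4)∈J1 [5;2;2]
P(1,4)∈J1 [5;3;2]
R(4,3)∈J1 [5;4;2]
L+ [6;4;2]
PS(5,0)∈J2 [6;4;3]
P(4,5)∈J1 [6;5;3]
mobility = 15 − 10 − 3 = 2

M = 2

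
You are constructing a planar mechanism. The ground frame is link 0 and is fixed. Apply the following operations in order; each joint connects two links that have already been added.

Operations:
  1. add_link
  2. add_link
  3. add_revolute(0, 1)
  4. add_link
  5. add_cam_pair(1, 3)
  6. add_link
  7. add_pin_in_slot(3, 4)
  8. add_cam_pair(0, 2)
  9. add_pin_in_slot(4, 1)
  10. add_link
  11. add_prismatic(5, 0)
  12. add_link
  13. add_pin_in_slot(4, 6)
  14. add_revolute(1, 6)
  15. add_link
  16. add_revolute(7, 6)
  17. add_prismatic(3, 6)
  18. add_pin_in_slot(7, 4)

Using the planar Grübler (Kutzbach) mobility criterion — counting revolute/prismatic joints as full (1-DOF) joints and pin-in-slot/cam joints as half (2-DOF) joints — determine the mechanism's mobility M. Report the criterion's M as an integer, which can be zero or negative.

(L,J1,J2)=(1,0,0); link0 fixed
link1: (2,0,0)
link2: (3,0,0)
R 0-1 [J1]: (3,1,0)
link3: (4,1,0)
C 1-3 [J2]: (4,1,1)
link4: (5,1,1)
PS 3-4 [J2]: (5,1,2)
C 0-2 [J2]: (5,1,3)
PS 4-1 [J2]: (5,1,4)
link5: (6,1,4)
P 5-0 [J1]: (6,2,4)
link6: (7,2,4)
PS 4-6 [J2]: (7,2,5)
R 1-6 [J1]: (7,3,5)
link7: (8,3,5)
R 7-6 [J1]: (8,4,5)
P 3-6 [J1]: (8,5,5)
PS 7-4 [J2]: (8,5,6)
Grübler: 3·7 − 2·5 − 6 = 5

M = 5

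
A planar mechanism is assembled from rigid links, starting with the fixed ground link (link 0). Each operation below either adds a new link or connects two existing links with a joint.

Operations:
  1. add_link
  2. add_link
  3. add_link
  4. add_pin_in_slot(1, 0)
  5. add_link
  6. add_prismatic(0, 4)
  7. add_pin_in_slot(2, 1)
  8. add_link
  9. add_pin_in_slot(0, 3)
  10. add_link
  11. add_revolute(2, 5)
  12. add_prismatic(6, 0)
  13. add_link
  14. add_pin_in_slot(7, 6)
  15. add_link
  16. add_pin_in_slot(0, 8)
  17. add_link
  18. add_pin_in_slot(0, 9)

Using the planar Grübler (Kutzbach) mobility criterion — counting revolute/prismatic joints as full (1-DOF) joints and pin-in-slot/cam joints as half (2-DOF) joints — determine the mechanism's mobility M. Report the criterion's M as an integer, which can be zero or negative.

M = 15

[1;0;0] (link 0 is ground)
L+ [2;0;0]
L+ [3;0;0]
L+ [4;0;0]
PS(1,0)∈J2 [4;0;1]
L+ [5;0;1]
P(0,4)∈J1 [5;1;1]
PS(2,1)∈J2 [5;1;2]
L+ [6;1;2]
PS(0,3)∈J2 [6;1;3]
L+ [7;1;3]
R(2,5)∈J1 [7;2;3]
P(6,0)∈J1 [7;3;3]
L+ [8;3;3]
PS(7,6)∈J2 [8;3;4]
L+ [9;3;4]
PS(0,8)∈J2 [9;3;5]
L+ [10;3;5]
PS(0,9)∈J2 [10;3;6]
mobility = 27 − 6 − 6 = 15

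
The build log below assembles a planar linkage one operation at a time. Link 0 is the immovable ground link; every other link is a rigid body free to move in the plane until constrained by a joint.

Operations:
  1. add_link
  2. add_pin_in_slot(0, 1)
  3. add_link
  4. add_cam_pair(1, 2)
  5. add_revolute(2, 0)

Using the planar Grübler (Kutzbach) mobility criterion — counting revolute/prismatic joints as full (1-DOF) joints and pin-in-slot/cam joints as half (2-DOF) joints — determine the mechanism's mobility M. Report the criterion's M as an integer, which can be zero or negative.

M = 2

(L,J1,J2)=(1,0,0); link0 fixed
link1: (2,0,0)
PS 0-1 [J2]: (2,0,1)
link2: (3,0,1)
C 1-2 [J2]: (3,0,2)
R 2-0 [J1]: (3,1,2)
Grübler: 3·2 − 2·1 − 2 = 2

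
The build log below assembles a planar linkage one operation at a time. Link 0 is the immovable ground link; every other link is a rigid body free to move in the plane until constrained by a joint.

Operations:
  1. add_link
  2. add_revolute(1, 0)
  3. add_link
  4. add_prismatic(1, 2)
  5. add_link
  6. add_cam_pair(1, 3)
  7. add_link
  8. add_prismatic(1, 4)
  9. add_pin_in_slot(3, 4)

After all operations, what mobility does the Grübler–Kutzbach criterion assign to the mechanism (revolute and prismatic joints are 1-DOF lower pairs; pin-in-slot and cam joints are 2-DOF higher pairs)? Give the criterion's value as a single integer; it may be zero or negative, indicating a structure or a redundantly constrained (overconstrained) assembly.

L=1 J1=0 J2=0
add link → L=2 J1=0 J2=0
R@1,0 dof=1 J1 → L=2 J1=1 J2=0
add link → L=3 J1=1 J2=0
P@1,2 dof=1 J1 → L=3 J1=2 J2=0
add link → L=4 J1=2 J2=0
C@1,3 dof=2 J2 → L=4 J1=2 J2=1
add link → L=5 J1=2 J2=1
P@1,4 dof=1 J1 → L=5 J1=3 J2=1
PS@3,4 dof=2 J2 → L=5 J1=3 J2=2
M=3(L−1)−2J1−J2=3·4−2·3−2=4

M = 4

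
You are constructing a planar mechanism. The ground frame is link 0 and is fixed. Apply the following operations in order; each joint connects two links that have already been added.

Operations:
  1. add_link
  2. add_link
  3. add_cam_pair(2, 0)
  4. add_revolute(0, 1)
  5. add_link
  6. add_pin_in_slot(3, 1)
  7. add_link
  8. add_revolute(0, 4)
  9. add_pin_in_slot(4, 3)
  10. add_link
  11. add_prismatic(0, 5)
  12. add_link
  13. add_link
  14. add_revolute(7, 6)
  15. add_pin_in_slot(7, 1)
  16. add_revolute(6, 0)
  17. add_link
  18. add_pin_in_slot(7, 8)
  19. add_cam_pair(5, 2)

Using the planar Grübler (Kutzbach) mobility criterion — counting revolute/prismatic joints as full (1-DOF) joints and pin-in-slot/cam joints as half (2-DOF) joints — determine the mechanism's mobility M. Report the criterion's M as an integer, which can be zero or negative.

ground; <1,0,0>
#1 <2,0,0>
#2 <3,0,0>
C:2↔0 J2 <3,0,1>
R:0↔1 J1 <3,1,1>
#3 <4,1,1>
PS:3↔1 J2 <4,1,2>
#4 <5,1,2>
R:0↔4 J1 <5,2,2>
PS:4↔3 J2 <5,2,3>
#5 <6,2,3>
P:0↔5 J1 <6,3,3>
#6 <7,3,3>
#7 <8,3,3>
R:7↔6 J1 <8,4,3>
PS:7↔1 J2 <8,4,4>
R:6↔0 J1 <8,5,4>
#8 <9,5,4>
PS:7↔8 J2 <9,5,5>
C:5↔2 J2 <9,5,6>
3×8 − 2×5 − 1×6 = 8

M = 8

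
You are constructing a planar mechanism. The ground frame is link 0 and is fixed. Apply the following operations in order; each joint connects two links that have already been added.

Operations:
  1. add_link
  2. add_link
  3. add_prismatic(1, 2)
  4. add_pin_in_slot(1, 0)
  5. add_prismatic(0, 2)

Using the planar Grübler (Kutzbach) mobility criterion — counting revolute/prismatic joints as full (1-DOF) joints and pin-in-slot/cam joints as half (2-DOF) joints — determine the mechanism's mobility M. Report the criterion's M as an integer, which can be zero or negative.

L=1 J1=0 J2=0
add link → L=2 J1=0 J2=0
add link → L=3 J1=0 J2=0
P@1,2 dof=1 J1 → L=3 J1=1 J2=0
PS@1,0 dof=2 J2 → L=3 J1=1 J2=1
P@0,2 dof=1 J1 → L=3 J1=2 J2=1
M=3(L−1)−2J1−J2=3·2−2·2−1=1

M = 1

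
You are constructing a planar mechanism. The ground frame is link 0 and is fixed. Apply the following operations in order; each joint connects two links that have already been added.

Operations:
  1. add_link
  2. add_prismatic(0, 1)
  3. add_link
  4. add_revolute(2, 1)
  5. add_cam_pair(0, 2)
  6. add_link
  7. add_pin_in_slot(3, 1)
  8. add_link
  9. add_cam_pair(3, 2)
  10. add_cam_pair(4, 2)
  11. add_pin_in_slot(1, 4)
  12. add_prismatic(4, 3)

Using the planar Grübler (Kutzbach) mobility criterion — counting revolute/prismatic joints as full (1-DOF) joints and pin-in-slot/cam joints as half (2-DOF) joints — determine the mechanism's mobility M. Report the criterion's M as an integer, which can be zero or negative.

M = 1

L=1 J1=0 J2=0
add link → L=2 J1=0 J2=0
P@0,1 dof=1 J1 → L=2 J1=1 J2=0
add link → L=3 J1=1 J2=0
R@2,1 dof=1 J1 → L=3 J1=2 J2=0
C@0,2 dof=2 J2 → L=3 J1=2 J2=1
add link → L=4 J1=2 J2=1
PS@3,1 dof=2 J2 → L=4 J1=2 J2=2
add link → L=5 J1=2 J2=2
C@3,2 dof=2 J2 → L=5 J1=2 J2=3
C@4,2 dof=2 J2 → L=5 J1=2 J2=4
PS@1,4 dof=2 J2 → L=5 J1=2 J2=5
P@4,3 dof=1 J1 → L=5 J1=3 J2=5
M=3(L−1)−2J1−J2=3·4−2·3−5=1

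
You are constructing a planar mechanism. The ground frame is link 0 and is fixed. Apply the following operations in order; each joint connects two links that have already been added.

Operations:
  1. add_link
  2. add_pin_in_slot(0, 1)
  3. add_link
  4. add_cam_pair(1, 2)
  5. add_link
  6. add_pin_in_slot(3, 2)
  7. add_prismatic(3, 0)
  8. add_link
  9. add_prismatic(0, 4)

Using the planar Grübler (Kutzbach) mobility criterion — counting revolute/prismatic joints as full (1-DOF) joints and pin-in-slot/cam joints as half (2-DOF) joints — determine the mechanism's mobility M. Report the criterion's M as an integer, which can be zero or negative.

[1;0;0] (link 0 is ground)
L+ [2;0;0]
PS(0,1)∈J2 [2;0;1]
L+ [3;0;1]
C(1,2)∈J2 [3;0;2]
L+ [4;0;2]
PS(3,2)∈J2 [4;0;3]
P(3,0)∈J1 [4;1;3]
L+ [5;1;3]
P(0,4)∈J1 [5;2;3]
mobility = 12 − 4 − 3 = 5

M = 5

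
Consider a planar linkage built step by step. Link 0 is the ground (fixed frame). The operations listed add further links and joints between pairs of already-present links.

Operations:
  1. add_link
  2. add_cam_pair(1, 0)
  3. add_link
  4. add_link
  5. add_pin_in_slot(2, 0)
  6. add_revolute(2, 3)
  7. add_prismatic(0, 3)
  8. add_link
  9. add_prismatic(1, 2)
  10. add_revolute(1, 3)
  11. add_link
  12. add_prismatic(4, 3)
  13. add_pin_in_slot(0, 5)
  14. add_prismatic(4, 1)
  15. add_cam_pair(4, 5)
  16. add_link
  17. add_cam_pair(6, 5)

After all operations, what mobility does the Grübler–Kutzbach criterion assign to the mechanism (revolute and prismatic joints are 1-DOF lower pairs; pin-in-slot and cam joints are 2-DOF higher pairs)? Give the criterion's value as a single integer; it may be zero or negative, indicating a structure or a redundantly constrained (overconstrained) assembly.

ground; <1,0,0>
#1 <2,0,0>
C:1↔0 J2 <2,0,1>
#2 <3,0,1>
#3 <4,0,1>
PS:2↔0 J2 <4,0,2>
R:2↔3 J1 <4,1,2>
P:0↔3 J1 <4,2,2>
#4 <5,2,2>
P:1↔2 J1 <5,3,2>
R:1↔3 J1 <5,4,2>
#5 <6,4,2>
P:4↔3 J1 <6,5,2>
PS:0↔5 J2 <6,5,3>
P:4↔1 J1 <6,6,3>
C:4↔5 J2 <6,6,4>
#6 <7,6,4>
C:6↔5 J2 <7,6,5>
3×6 − 2×6 − 1×5 = 1

M = 1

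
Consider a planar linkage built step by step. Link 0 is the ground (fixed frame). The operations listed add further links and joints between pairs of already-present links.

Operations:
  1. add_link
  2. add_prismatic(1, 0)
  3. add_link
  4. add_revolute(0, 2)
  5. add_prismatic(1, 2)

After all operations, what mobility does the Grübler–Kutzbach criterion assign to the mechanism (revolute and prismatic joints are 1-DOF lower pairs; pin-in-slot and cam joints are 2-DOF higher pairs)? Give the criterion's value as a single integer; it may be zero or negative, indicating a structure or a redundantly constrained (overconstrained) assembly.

M = 0

link 0 = ground. State L|J1|J2 = 1|0|0
+link1  2|0|0
P(1,0) f=1→J1  2|1|0
+link2  3|1|0
R(0,2) f=1→J1  3|2|0
P(1,2) f=1→J1  3|3|0
M = 3(3−1)−2·3−0 = 6−6−0 = 0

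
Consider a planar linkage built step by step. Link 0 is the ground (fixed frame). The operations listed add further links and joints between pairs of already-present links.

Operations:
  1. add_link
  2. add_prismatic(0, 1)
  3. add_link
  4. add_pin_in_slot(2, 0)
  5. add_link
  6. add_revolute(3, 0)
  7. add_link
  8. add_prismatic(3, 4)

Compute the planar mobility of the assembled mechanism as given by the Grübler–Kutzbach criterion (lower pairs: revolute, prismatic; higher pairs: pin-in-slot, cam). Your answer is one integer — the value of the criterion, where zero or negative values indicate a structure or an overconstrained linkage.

M = 5

(L,J1,J2)=(1,0,0); link0 fixed
link1: (2,0,0)
P 0-1 [J1]: (2,1,0)
link2: (3,1,0)
PS 2-0 [J2]: (3,1,1)
link3: (4,1,1)
R 3-0 [J1]: (4,2,1)
link4: (5,2,1)
P 3-4 [J1]: (5,3,1)
Grübler: 3·4 − 2·3 − 1 = 5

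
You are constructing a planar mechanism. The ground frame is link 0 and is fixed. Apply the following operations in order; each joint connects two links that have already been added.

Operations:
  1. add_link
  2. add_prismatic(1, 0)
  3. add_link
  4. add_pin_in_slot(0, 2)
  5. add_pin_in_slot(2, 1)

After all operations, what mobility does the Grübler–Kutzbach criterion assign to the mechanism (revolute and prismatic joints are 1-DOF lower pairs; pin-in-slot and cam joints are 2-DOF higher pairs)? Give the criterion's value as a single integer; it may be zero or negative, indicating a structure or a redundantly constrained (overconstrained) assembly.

ground; <1,0,0>
#1 <2,0,0>
P:1↔0 J1 <2,1,0>
#2 <3,1,0>
PS:0↔2 J2 <3,1,1>
PS:2↔1 J2 <3,1,2>
3×2 − 2×1 − 1×2 = 2

M = 2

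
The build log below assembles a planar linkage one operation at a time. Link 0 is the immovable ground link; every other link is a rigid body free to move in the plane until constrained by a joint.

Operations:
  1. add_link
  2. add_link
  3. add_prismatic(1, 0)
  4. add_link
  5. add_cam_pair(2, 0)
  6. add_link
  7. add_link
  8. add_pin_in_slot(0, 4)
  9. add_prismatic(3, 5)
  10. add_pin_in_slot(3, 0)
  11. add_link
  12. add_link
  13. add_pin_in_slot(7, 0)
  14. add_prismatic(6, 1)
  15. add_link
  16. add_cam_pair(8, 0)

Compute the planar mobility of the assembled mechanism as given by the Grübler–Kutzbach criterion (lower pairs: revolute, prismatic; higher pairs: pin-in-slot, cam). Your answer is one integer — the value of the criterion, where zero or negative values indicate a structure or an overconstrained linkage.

M = 13

ground; <1,0,0>
#1 <2,0,0>
#2 <3,0,0>
P:1↔0 J1 <3,1,0>
#3 <4,1,0>
C:2↔0 J2 <4,1,1>
#4 <5,1,1>
#5 <6,1,1>
PS:0↔4 J2 <6,1,2>
P:3↔5 J1 <6,2,2>
PS:3↔0 J2 <6,2,3>
#6 <7,2,3>
#7 <8,2,3>
PS:7↔0 J2 <8,2,4>
P:6↔1 J1 <8,3,4>
#8 <9,3,4>
C:8↔0 J2 <9,3,5>
3×8 − 2×3 − 1×5 = 13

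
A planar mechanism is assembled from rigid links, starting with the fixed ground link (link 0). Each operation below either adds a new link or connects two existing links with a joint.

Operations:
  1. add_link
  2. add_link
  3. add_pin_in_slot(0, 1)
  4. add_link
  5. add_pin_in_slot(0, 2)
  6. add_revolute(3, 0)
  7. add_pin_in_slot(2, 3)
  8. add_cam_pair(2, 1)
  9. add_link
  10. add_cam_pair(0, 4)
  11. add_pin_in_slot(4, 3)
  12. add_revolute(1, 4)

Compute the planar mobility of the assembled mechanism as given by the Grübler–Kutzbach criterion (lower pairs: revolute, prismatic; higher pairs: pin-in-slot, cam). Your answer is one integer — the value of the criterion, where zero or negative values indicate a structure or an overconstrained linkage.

M = 2

link 0 = ground. State L|J1|J2 = 1|0|0
+link1  2|0|0
+link2  3|0|0
PS(0,1) f=2→J2  3|0|1
+link3  4|0|1
PS(0,2) f=2→J2  4|0|2
R(3,0) f=1→J1  4|1|2
PS(2,3) f=2→J2  4|1|3
C(2,1) f=2→J2  4|1|4
+link4  5|1|4
C(0,4) f=2→J2  5|1|5
PS(4,3) f=2→J2  5|1|6
R(1,4) f=1→J1  5|2|6
M = 3(5−1)−2·2−6 = 12−4−6 = 2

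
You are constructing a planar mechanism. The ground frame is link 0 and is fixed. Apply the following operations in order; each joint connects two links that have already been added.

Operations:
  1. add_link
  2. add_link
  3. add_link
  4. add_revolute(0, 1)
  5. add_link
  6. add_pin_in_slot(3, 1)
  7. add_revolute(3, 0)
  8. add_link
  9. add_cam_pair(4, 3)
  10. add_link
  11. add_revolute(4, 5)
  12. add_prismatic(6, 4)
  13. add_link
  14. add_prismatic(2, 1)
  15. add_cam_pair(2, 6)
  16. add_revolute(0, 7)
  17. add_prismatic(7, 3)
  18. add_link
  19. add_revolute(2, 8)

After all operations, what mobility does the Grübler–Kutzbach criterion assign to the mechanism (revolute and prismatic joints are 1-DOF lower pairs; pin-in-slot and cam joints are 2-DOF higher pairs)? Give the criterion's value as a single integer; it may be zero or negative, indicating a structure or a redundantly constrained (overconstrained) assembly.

M = 5

[1;0;0] (link 0 is ground)
L+ [2;0;0]
L+ [3;0;0]
L+ [4;0;0]
R(0,1)∈J1 [4;1;0]
L+ [5;1;0]
PS(3,1)∈J2 [5;1;1]
R(3,0)∈J1 [5;2;1]
L+ [6;2;1]
C(4,3)∈J2 [6;2;2]
L+ [7;2;2]
R(4,5)∈J1 [7;3;2]
P(6,4)∈J1 [7;4;2]
L+ [8;4;2]
P(2,1)∈J1 [8;5;2]
C(2,6)∈J2 [8;5;3]
R(0,7)∈J1 [8;6;3]
P(7,3)∈J1 [8;7;3]
L+ [9;7;3]
R(2,8)∈J1 [9;8;3]
mobility = 24 − 16 − 3 = 5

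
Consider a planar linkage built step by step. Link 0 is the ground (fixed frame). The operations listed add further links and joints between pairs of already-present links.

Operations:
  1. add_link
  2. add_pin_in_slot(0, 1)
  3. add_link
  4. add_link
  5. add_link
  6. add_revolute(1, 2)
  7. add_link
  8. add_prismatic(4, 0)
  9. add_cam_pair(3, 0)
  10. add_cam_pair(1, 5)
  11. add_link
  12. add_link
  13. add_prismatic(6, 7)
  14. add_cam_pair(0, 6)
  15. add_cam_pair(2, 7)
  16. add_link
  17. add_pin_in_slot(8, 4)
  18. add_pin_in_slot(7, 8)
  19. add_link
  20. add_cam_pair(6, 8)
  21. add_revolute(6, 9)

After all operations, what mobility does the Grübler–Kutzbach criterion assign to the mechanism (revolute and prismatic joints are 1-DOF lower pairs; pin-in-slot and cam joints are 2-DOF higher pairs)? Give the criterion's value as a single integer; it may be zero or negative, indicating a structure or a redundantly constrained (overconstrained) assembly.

L=1 J1=0 J2=0
add link → L=2 J1=0 J2=0
PS@0,1 dof=2 J2 → L=2 J1=0 J2=1
add link → L=3 J1=0 J2=1
add link → L=4 J1=0 J2=1
add link → L=5 J1=0 J2=1
R@1,2 dof=1 J1 → L=5 J1=1 J2=1
add link → L=6 J1=1 J2=1
P@4,0 dof=1 J1 → L=6 J1=2 J2=1
C@3,0 dof=2 J2 → L=6 J1=2 J2=2
C@1,5 dof=2 J2 → L=6 J1=2 J2=3
add link → L=7 J1=2 J2=3
add link → L=8 J1=2 J2=3
P@6,7 dof=1 J1 → L=8 J1=3 J2=3
C@0,6 dof=2 J2 → L=8 J1=3 J2=4
C@2,7 dof=2 J2 → L=8 J1=3 J2=5
add link → L=9 J1=3 J2=5
PS@8,4 dof=2 J2 → L=9 J1=3 J2=6
PS@7,8 dof=2 J2 → L=9 J1=3 J2=7
add link → L=10 J1=3 J2=7
C@6,8 dof=2 J2 → L=10 J1=3 J2=8
R@6,9 dof=1 J1 → L=10 J1=4 J2=8
M=3(L−1)−2J1−J2=3·9−2·4−8=11

M = 11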